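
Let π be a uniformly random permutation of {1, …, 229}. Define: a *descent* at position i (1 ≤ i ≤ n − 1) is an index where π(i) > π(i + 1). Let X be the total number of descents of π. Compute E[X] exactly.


Write X = Σ X_I over i = 1, …, 228, with X_I the indicator of one descent.
There are 228 indicators.
For each fixed i, the pair (π(i), π(i+1)) is a uniformly random ordered pair of distinct values from {1, …, 229}; by symmetry P[π(i) > π(i+1)] = 1/2.
By linearity: E[X] = 228 · (1/2) = (229 − 1) · (1/2) = 114 ≈ 114.000000.

E[X] = 114 = 114.000000.


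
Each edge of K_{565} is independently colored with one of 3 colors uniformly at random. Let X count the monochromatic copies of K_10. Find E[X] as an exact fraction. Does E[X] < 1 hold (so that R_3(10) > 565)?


E[X] = C(565, 10) · 3^{1 − 45} = 843210704398024361828 · 3^{−44} = 843210704398024361828/984770902183611232881.
As a reduced fraction: E[X] = 843210704398024361828/984770902183611232881 ≈ 0.8562506.
Is E[X] < 1? YES.
Since E[X] < 1, there exists a 3-coloring of K_{565} with no monochromatic K_10; hence R_3(10) > 565.

E[X] = 843210704398024361828/984770902183611232881 ≈ 0.8562506; E[X] < 1, so R_3(10) > 565.


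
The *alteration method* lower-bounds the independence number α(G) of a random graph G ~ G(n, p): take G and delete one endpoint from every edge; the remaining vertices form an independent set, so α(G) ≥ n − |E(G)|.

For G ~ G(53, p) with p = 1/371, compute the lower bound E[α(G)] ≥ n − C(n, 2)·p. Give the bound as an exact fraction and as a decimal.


E[|E(G)|] = C(53, 2)·p = 1378 · (1/371) = 26/7.
E[α(G)] ≥ n − E[|E(G)|] = 53 − 26/7 = 345/7.
Numerically: ≈ 49.2857.
(This is only a lower bound; the true E[α(G)] may be larger.)

E[α(G)] ≥ 345/7 ≈ 49.2857.


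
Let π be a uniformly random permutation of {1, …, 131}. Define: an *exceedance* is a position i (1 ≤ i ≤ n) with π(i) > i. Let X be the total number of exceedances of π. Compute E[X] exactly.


Write X = Σ_{i=1}^{131} X_i, where X_i = 1_{π(i) > i}.
For each fixed i, π(i) is uniform over {1, …, 131} (marginal of a uniform permutation), so P[π(i) > i] = (n − i)/n. Summing: Σ_{i=1}^{131} (n − i)/n = (0 + 1 + … + 130)/131 = 131(131 − 1)/(2·131) = (131 − 1)/2.
Hence E[X] = Σ_{i=1}^{131} (131 − i)/131 = 65 ≈ 65.0000.

E[X] = 65 = 65.0000.


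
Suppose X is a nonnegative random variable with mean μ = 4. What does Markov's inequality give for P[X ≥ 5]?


μ = E[X] = 4, a = 5.
Markov: P[X ≥ 5] ≤ μ/a = (4)/5 = 4/5.
Numerically: ≈ 0.800000.
(Since a = 5 > μ = 4.000000, the bound 4/5 is < 1 and informative.)

P[X ≥ 5] ≤ 4/5 ≈ 0.800000.


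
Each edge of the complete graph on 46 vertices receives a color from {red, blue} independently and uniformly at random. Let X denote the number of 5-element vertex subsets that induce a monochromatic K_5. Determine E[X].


Let X = Σ_S X_S over the C(46, 5) = 1370754 subsets S of size 5, where X_S = 1 if the K_5 on S is monochromatic.
For a fixed S, the K_5 on S has C(5, 2) = 10 edges. P[all 10 edges red] = (1/2)^10, and likewise for blue, so P[monochromatic] = 2·(1/2)^10 = 2^{1 − 10} = 1/512.
Summing: E[X] = C(46, 5) · 2^{1 − 10} = 1370754 · 1/512 = 685377/256.
Numerically: E[X] ≈ 2677.2539.

E[X] = C(46,5)·2^(1−C(5,2)) = 685377/256 ≈ 2677.2539.


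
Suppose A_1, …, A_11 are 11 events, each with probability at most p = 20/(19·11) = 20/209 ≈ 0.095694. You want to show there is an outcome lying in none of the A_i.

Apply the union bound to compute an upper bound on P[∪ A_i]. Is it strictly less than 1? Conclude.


Union bound: P[∪_{i=1}^{11} A_i] ≤ Σ_i P[A_i] ≤ 11·p = 11·(20/209) = 20/19.
Numerically: 20/19 ≈ 1.052632.
Is 20/19 < 1? NO.
Since the bound 20/19 is ≥ 1, the union bound is uninformative here; it does NOT by itself certify existence.

11·p = 20/19 ≈ 1.052632; existence NOT certified by the union bound.


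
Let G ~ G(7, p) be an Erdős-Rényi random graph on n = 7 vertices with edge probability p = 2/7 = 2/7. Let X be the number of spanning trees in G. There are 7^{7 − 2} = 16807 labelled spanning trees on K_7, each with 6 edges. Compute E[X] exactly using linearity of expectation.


K_7 has 7^{7 − 2} = 16807 labelled spanning trees.
For each such spanning tree H, let X_H = 1 if all 6 edges of H are present in G. Then P[X_H = 1] = p^{6} = (2/7)^{6} = 64/117649.
By linearity of expectation: E[X] = Σ_H E[X_H] = 16807 · p^{6} = 16807 · 64/117649 = 64/7.
Numerically: E[X] ≈ 9.14286.

E[X] = 16807 · (2/7)^{6} = 64/7 ≈ 9.14286.


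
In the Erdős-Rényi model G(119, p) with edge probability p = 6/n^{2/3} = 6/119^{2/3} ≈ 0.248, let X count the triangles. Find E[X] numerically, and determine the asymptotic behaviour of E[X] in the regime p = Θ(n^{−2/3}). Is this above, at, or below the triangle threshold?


Number of potential triangles: C(119, 3) = 273819.
Each occurs with probability p³ ≈ (0.248)³ ≈ 1.5253160e-02.
By linearity: E[X] = C(119, 3)·p³ ≈ 273819 · 1.5253160e-02 ≈ 4176.60504.
Since α = 2/3 < 1, p = c/n^{2/3} ≫ 1/n is above the triangle threshold p ~ 1/n. Asymptotically E[X] ~ (c³/6)·n^{3(1−α)} = (6³/6)·n^{1} → ∞; triangles are abundant w.h.p.

E[X] ≈ 4176.60504; in regime p = Θ(1/n^{2/3}) E[X] diverges (above the triangle threshold p ~ 1/n).


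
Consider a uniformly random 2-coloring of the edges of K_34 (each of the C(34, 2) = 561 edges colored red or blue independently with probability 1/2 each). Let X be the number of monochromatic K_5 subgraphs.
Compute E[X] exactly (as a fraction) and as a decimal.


Let X = Σ_S X_S over the C(34, 5) = 278256 subsets S of size 5, where X_S = 1 if the K_5 on S is monochromatic.
For a fixed S, the K_5 on S has C(5, 2) = 10 edges. P[all 10 edges red] = (1/2)^10, and likewise for blue, so P[monochromatic] = 2·(1/2)^10 = 2^{1 − 10} = 1/512.
By linearity of expectation: E[X] = C(34, 5) · 2^{1 − 10} = 278256 · 1/512 = 17391/32.
Numerically: E[X] ≈ 543.4688.

E[X] = C(34,5)·2^(1−C(5,2)) = 17391/32 ≈ 543.4688.


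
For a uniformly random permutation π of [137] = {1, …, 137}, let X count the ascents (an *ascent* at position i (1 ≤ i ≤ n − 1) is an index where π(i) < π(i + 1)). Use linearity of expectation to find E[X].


Write X = Σ X_I over i = 1, …, 136, with X_I the indicator of one ascent.
There are 136 indicators.
For each fixed i, the pair (π(i), π(i+1)) is a uniformly random ordered pair of distinct values from {1, …, 137}; by symmetry P[π(i) < π(i+1)] = 1/2.
By linearity: E[X] = 136 · (1/2) = (137 − 1) · (1/2) = 68 ≈ 68.0000.

E[X] = 68 = 68.0000.


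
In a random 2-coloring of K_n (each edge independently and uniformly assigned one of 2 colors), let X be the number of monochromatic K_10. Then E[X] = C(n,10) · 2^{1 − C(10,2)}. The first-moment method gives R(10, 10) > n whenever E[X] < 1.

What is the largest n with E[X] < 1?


We need C(n, 10) · 2^{1 − 45} < 1, i.e. C(n, 10) < 2^{45 − 1} = 17592186044416.
Check values of n near the boundary:
  n = 94: C(94, 10) = 9041256841903; 9041256841903 < 17592186044416? YES
  n = 95: C(95, 10) = 10104934117421; 10104934117421 < 17592186044416? YES
  n = 96: C(96, 10) = 11279926456656; 11279926456656 < 17592186044416? YES
  n = 97: C(97, 10) = 12576469727536; 12576469727536 < 17592186044416? YES
  n = 98: C(98, 10) = 14005614014756; 14005614014756 < 17592186044416? YES
  n = 99: C(99, 10) = 15579278510796; 15579278510796 < 17592186044416? YES
  n = 100: C(100, 10) = 17310309456440; 17310309456440 < 17592186044416? YES
  n = 101: C(101, 10) = 19212541264840; 19212541264840 < 17592186044416? NO
The largest n with C(n, 10) < 17592186044416 is n = 100 (where E[X] = 2163788682055/2199023255552 ≈ 0.9840). Hence R(10, 10) > 100, i.e. R(10, 10) ≥ 101.

Largest n = 100; hence R(10, 10) > 100.


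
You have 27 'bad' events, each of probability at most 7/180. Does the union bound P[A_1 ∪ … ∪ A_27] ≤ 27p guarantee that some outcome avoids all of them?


Union bound: P[∪_{i=1}^{27} A_i] ≤ Σ_i P[A_i] ≤ 27·p = 27·(7/180) = 21/20.
Numerically: 21/20 ≈ 1.050.
Is 21/20 < 1? NO.
Since the bound 21/20 is ≥ 1, the union bound is uninformative here; it does NOT by itself certify existence.

27·p = 21/20 ≈ 1.050; existence NOT certified by the union bound.


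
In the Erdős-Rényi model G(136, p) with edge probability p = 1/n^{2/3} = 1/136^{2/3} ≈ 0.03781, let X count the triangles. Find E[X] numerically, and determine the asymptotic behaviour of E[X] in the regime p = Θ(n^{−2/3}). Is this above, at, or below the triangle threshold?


Number of potential triangles: C(136, 3) = 410040.
Each occurs with probability p³ ≈ (0.03781)³ ≈ 5.406574e-05.
By linearity: E[X] = C(136, 3)·p³ ≈ 410040 · 5.406574e-05 ≈ 22.1691.
Since α = 2/3 < 1, p = c/n^{2/3} ≫ 1/n is above the triangle threshold p ~ 1/n. Asymptotically E[X] ~ (c³/6)·n^{3(1−α)} = (1³/6)·n^{1} → ∞; triangles are abundant w.h.p.

E[X] ≈ 22.1691; in regime p = Θ(1/n^{2/3}) E[X] diverges (above the triangle threshold p ~ 1/n).


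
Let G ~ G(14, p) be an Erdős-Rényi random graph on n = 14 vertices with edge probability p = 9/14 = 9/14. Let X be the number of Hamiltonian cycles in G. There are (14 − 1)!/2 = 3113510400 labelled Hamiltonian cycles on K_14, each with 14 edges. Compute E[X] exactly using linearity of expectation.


K_14 has (14 − 1)!/2 = 3113510400 labelled Hamiltonian cycles.
For each such Hamiltonian cycle H, let X_H = 1 if all 14 edges of H are present in G. Then P[X_H = 1] = p^{14} = (9/14)^{14} = 22876792454961/11112006825558016.
By linearity of expectation: E[X] = Σ_H E[X_H] = 3113510400 · p^{14} = 3113510400 · 22876792454961/11112006825558016 = 19873641525435994725/3100448333024.
Numerically: E[X] ≈ 6.41e+06.

E[X] = 3113510400 · (9/14)^{14} = 19873641525435994725/3100448333024 ≈ 6.41e+06.


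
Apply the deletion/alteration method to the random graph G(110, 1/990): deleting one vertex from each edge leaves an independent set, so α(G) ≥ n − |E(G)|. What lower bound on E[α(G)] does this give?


E[|E(G)|] = C(110, 2)·p = 5995 · (1/990) = 109/18.
E[α(G)] ≥ n − E[|E(G)|] = 110 − 109/18 = 1871/18.
Numerically: ≈ 103.9444.
(This is only a lower bound; the true E[α(G)] may be larger.)

E[α(G)] ≥ 1871/18 ≈ 103.9444.


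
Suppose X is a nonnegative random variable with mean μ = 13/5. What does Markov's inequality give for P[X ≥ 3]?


μ = E[X] = 13/5, a = 3.
Markov: P[X ≥ 3] ≤ μ/a = (13/5)/3 = 13/15.
Numerically: ≈ 0.8667.
(Since a = 3 > μ = 2.6000, the bound 13/15 is < 1 and informative.)

P[X ≥ 3] ≤ 13/15 ≈ 0.8667.


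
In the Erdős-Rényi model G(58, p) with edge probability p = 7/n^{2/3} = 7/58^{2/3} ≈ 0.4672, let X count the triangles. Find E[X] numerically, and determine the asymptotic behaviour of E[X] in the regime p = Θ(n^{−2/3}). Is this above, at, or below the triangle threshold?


Number of potential triangles: C(58, 3) = 30856.
Each occurs with probability p³ ≈ (0.4672)³ ≈ 1.019620e-01.
By linearity: E[X] = C(58, 3)·p³ ≈ 30856 · 1.019620e-01 ≈ 3146.1379.
Since α = 2/3 < 1, p = c/n^{2/3} ≫ 1/n is above the triangle threshold p ~ 1/n. Asymptotically E[X] ~ (c³/6)·n^{3(1−α)} = (7³/6)·n^{1} → ∞; triangles are abundant w.h.p.

E[X] ≈ 3146.1379; in regime p = Θ(1/n^{2/3}) E[X] diverges (above the triangle threshold p ~ 1/n).


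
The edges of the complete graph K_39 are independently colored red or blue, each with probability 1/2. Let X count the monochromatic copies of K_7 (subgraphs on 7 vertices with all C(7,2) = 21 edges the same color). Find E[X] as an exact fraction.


Let X = Σ_S X_S over the C(39, 7) = 15380937 subsets S of size 7, where X_S = 1 if the K_7 on S is monochromatic.
For a fixed S, the K_7 on S has C(7, 2) = 21 edges. P[all 21 edges red] = (1/2)^21, and likewise for blue, so P[monochromatic] = 2·(1/2)^21 = 2^{1 − 21} = 1/1048576.
Summing: E[X] = C(39, 7) · 2^{1 − 21} = 15380937 · 1/1048576 = 15380937/1048576.
Numerically: E[X] ≈ 14.668.

E[X] = C(39,7)·2^(1−C(7,2)) = 15380937/1048576 ≈ 14.668.


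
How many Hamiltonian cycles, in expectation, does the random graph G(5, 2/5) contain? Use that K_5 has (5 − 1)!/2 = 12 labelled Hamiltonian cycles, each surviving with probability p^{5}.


K_5 has (5 − 1)!/2 = 12 labelled Hamiltonian cycles.
For each such Hamiltonian cycle H, let X_H = 1 if all 5 edges of H are present in G. Then P[X_H = 1] = p^{5} = (2/5)^{5} = 32/3125.
By linearity: E[X] = Σ_H E[X_H] = 12 · p^{5} = 12 · 32/3125 = 384/3125.
Numerically: E[X] ≈ 0.123.

E[X] = 12 · (2/5)^{5} = 384/3125 ≈ 0.123.


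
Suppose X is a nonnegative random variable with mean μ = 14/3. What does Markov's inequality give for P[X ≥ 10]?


μ = E[X] = 14/3, a = 10.
Markov: P[X ≥ 10] ≤ μ/a = (14/3)/10 = 7/15.
Numerically: ≈ 0.467.
(Since a = 10 > μ = 4.667, the bound 7/15 is < 1 and informative.)

P[X ≥ 10] ≤ 7/15 ≈ 0.467.


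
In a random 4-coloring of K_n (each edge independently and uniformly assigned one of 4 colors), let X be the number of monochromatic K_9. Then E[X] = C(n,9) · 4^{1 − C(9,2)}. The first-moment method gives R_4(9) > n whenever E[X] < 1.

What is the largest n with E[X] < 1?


We need C(n, 9) · 4^{1 − 36} < 1, i.e. C(n, 9) < 4^{36 − 1} = 1180591620717411303424.
Check values of n near the boundary:
  n = 908: C(908, 9) = 1111058428637338083100; 1111058428637338083100 < 1180591620717411303424? YES
  n = 909: C(909, 9) = 1122169012923711463931; 1122169012923711463931 < 1180591620717411303424? YES
  n = 910: C(910, 9) = 1133378248346922788210; 1133378248346922788210 < 1180591620717411303424? YES
  n = 911: C(911, 9) = 1144686900492291197405; 1144686900492291197405 < 1180591620717411303424? YES
  n = 912: C(912, 9) = 1156095740032081475120; 1156095740032081475120 < 1180591620717411303424? YES
  n = 913: C(913, 9) = 1167605542753639808390; 1167605542753639808390 < 1180591620717411303424? YES
  n = 914: C(914, 9) = 1179217089587653905932; 1179217089587653905932 < 1180591620717411303424? YES
  n = 915: C(915, 9) = 1190931166636537885130; 1190931166636537885130 < 1180591620717411303424? NO
The largest n with C(n, 9) < 1180591620717411303424 is n = 914 (where E[X] = 294804272396913476483/295147905179352825856 ≈ 0.9988357). Hence R_4(9) > 914, i.e. R_4(9) ≥ 915.

Largest n = 914; hence R_4(9) > 914.


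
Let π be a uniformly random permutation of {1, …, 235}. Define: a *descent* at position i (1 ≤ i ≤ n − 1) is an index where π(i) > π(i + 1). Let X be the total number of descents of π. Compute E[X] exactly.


Write X = Σ X_I over i = 1, …, 234, with X_I the indicator of one descent.
There are 234 indicators.
For each fixed i, the pair (π(i), π(i+1)) is a uniformly random ordered pair of distinct values from {1, …, 235}; by symmetry P[π(i) > π(i+1)] = 1/2.
By linearity: E[X] = 234 · (1/2) = (235 − 1) · (1/2) = 117 ≈ 117.00000.

E[X] = 117 = 117.00000.


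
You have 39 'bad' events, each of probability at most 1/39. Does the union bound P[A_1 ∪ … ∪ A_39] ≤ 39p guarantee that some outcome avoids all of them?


Union bound: P[∪_{i=1}^{39} A_i] ≤ Σ_i P[A_i] ≤ 39·p = 39·(1/39) = 1.
Numerically: 1 ≈ 1.000.
Is 1 < 1? NO.
Since the bound 1 is ≥ 1, the union bound is uninformative here; it does NOT by itself certify existence.

39·p = 1 ≈ 1.000; existence NOT certified by the union bound.


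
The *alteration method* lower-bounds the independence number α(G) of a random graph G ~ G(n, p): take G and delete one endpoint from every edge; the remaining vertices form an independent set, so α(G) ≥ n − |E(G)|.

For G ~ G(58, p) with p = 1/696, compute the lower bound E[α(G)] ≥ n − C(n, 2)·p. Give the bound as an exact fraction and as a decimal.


E[|E(G)|] = C(58, 2)·p = 1653 · (1/696) = 19/8.
E[α(G)] ≥ n − E[|E(G)|] = 58 − 19/8 = 445/8.
Numerically: ≈ 55.62500.
(This is only a lower bound; the true E[α(G)] may be larger.)

E[α(G)] ≥ 445/8 ≈ 55.62500.


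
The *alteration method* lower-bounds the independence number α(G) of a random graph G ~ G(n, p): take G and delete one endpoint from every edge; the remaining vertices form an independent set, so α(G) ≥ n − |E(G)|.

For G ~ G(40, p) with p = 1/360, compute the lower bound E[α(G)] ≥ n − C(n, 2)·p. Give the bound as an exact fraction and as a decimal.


E[|E(G)|] = C(40, 2)·p = 780 · (1/360) = 13/6.
E[α(G)] ≥ n − E[|E(G)|] = 40 − 13/6 = 227/6.
Numerically: ≈ 37.83333.
(This is only a lower bound; the true E[α(G)] may be larger.)

E[α(G)] ≥ 227/6 ≈ 37.83333.


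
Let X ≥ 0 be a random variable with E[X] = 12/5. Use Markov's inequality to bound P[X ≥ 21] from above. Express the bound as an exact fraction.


μ = E[X] = 12/5, a = 21.
Markov: P[X ≥ 21] ≤ μ/a = (12/5)/21 = 4/35.
Numerically: ≈ 0.114286.
(Since a = 21 > μ = 2.400000, the bound 4/35 is < 1 and informative.)

P[X ≥ 21] ≤ 4/35 ≈ 0.114286.


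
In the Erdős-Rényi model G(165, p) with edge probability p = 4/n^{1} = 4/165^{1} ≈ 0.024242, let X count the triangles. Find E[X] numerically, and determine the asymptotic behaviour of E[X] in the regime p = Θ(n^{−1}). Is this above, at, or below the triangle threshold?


Number of potential triangles: C(165, 3) = 735130.
Each occurs with probability p³ ≈ (0.024242)³ ≈ 1.4247155e-05.
By linearity: E[X] = C(165, 3)·p³ ≈ 735130 · 1.4247155e-05 ≈ 10.47351.
Here α = 1, so p = 4/n is exactly at the triangle threshold p ~ 1/n. Asymptotically E[X] → c³/6 = 4³/6 = 32/3 ≈ 10.66667, a bounded constant. In this regime the triangle count is asymptotically Poisson(c³/6).

E[X] ≈ 10.47351; in regime p = Θ(1/n^{1}) E[X] stays bounded (at the triangle threshold p ~ 1/n).


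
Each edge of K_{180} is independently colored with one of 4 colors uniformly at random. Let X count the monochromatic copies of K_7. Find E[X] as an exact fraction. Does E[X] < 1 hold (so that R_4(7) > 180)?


E[X] = C(180, 7) · 4^{1 − 21} = 1079414463600 · 4^{−20} = 1079414463600/1099511627776.
As a reduced fraction: E[X] = 67463403975/68719476736 ≈ 0.982.
Is E[X] < 1? YES.
Since E[X] < 1, there exists a 4-coloring of K_{180} with no monochromatic K_7; hence R_4(7) > 180.

E[X] = 67463403975/68719476736 ≈ 0.982; E[X] < 1, so R_4(7) > 180.


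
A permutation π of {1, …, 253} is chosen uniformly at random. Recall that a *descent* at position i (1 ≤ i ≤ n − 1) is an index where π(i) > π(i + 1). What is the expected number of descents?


Write X = Σ X_I over i = 1, …, 252, with X_I the indicator of one descent.
There are 252 indicators.
For each fixed i, the pair (π(i), π(i+1)) is a uniformly random ordered pair of distinct values from {1, …, 253}; by symmetry P[π(i) > π(i+1)] = 1/2.
By linearity: E[X] = 252 · (1/2) = (253 − 1) · (1/2) = 126 ≈ 126.000.

E[X] = 126 = 126.000.


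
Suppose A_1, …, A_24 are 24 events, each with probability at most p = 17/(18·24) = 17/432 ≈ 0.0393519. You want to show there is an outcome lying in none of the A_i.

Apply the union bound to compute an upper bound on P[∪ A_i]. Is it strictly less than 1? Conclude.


Union bound: P[∪_{i=1}^{24} A_i] ≤ Σ_i P[A_i] ≤ 24·p = 24·(17/432) = 17/18.
Numerically: 17/18 ≈ 0.9444444.
Is 17/18 < 1? YES.
Since P[∪ A_i] ≤ 17/18 < 1, the complement has P[∩ A_i^c] ≥ 1 − 17/18 = 1/18 > 0, so some outcome avoids every A_i.

24·p = 17/18 ≈ 0.9444444; existence CERTIFIED by the union bound.


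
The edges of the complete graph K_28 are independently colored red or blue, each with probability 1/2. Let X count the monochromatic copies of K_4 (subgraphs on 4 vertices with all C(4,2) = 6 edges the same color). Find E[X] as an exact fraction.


Let X = Σ_S X_S over the C(28, 4) = 20475 subsets S of size 4, where X_S = 1 if the K_4 on S is monochromatic.
For a fixed S, the K_4 on S has C(4, 2) = 6 edges. P[all 6 edges red] = (1/2)^6, and likewise for blue, so P[monochromatic] = 2·(1/2)^6 = 2^{1 − 6} = 1/32.
By linearity: E[X] = C(28, 4) · 2^{1 − 6} = 20475 · 1/32 = 20475/32.
Numerically: E[X] ≈ 639.843750.

E[X] = C(28,4)·2^(1−C(4,2)) = 20475/32 ≈ 639.843750.


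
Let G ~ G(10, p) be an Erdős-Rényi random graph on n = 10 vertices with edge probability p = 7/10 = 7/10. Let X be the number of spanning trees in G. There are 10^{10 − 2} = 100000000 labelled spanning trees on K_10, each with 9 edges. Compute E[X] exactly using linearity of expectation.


K_10 has 10^{10 − 2} = 100000000 labelled spanning trees.
For each such spanning tree H, let X_H = 1 if all 9 edges of H are present in G. Then P[X_H = 1] = p^{9} = (7/10)^{9} = 40353607/1000000000.
By linearity of expectation: E[X] = Σ_H E[X_H] = 100000000 · p^{9} = 100000000 · 40353607/1000000000 = 40353607/10.
Numerically: E[X] ≈ 4.035e+06.

E[X] = 100000000 · (7/10)^{9} = 40353607/10 ≈ 4.035e+06.


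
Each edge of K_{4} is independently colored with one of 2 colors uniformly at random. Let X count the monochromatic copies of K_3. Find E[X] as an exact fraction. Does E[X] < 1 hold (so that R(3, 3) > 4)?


E[X] = C(4, 3) · 2^{1 − 3} = 4 · 2^{−2} = 4/4.
As a reduced fraction: E[X] = 1 ≈ 1.0000.
Is E[X] < 1? NO.
Since E[X] ≥ 1, the first-moment bound is inconclusive at n = 4; it does NOT by itself certify R(3, 3) > 4.

E[X] = 1 ≈ 1.0000; E[X] ≥ 1; first-moment method inconclusive here.


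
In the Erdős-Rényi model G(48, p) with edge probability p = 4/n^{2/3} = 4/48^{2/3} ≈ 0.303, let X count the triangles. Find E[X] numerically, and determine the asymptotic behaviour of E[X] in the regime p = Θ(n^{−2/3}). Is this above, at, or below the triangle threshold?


Number of potential triangles: C(48, 3) = 17296.
Each occurs with probability p³ ≈ (0.303)³ ≈ 2.77778e-02.
By linearity: E[X] = C(48, 3)·p³ ≈ 17296 · 2.77778e-02 ≈ 480.444.
Since α = 2/3 < 1, p = c/n^{2/3} ≫ 1/n is above the triangle threshold p ~ 1/n. Asymptotically E[X] ~ (c³/6)·n^{3(1−α)} = (4³/6)·n^{1} → ∞; triangles are abundant w.h.p.

E[X] ≈ 480.444; in regime p = Θ(1/n^{2/3}) E[X] diverges (above the triangle threshold p ~ 1/n).


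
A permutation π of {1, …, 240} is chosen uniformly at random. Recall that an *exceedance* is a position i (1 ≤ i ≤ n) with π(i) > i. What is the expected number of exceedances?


Write X = Σ_{i=1}^{240} X_i, where X_i = 1_{π(i) > i}.
For each fixed i, π(i) is uniform over {1, …, 240} (marginal of a uniform permutation), so P[π(i) > i] = (n − i)/n. Summing: Σ_{i=1}^{240} (n − i)/n = (0 + 1 + … + 239)/240 = 240(240 − 1)/(2·240) = (240 − 1)/2.
Hence E[X] = Σ_{i=1}^{240} (240 − i)/240 = 239/2 ≈ 119.500.

E[X] = 239/2 = 119.500.


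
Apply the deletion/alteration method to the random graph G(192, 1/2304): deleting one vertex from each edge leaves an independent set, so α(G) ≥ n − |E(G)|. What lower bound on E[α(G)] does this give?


E[|E(G)|] = C(192, 2)·p = 18336 · (1/2304) = 191/24.
E[α(G)] ≥ n − E[|E(G)|] = 192 − 191/24 = 4417/24.
Numerically: ≈ 184.04167.
(This is only a lower bound; the true E[α(G)] may be larger.)

E[α(G)] ≥ 4417/24 ≈ 184.04167.


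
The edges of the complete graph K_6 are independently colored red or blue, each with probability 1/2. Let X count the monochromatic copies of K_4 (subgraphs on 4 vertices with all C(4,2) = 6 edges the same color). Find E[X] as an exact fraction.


Let X = Σ_S X_S over the C(6, 4) = 15 subsets S of size 4, where X_S = 1 if the K_4 on S is monochromatic.
For a fixed S, the K_4 on S has C(4, 2) = 6 edges. P[all 6 edges red] = (1/2)^6, and likewise for blue, so P[monochromatic] = 2·(1/2)^6 = 2^{1 − 6} = 1/32.
By linearity: E[X] = C(6, 4) · 2^{1 − 6} = 15 · 1/32 = 15/32.
Numerically: E[X] ≈ 0.469.

E[X] = C(6,4)·2^(1−C(4,2)) = 15/32 ≈ 0.469.


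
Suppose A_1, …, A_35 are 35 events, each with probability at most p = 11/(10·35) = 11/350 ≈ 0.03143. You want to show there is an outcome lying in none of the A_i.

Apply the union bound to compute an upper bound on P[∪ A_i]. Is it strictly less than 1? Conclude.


Union bound: P[∪_{i=1}^{35} A_i] ≤ Σ_i P[A_i] ≤ 35·p = 35·(11/350) = 11/10.
Numerically: 11/10 ≈ 1.10000.
Is 11/10 < 1? NO.
Since the bound 11/10 is ≥ 1, the union bound is uninformative here; it does NOT by itself certify existence.

35·p = 11/10 ≈ 1.10000; existence NOT certified by the union bound.


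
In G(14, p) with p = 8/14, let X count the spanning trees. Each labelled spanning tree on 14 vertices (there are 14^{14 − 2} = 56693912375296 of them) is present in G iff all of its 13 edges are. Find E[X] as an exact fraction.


K_14 has 14^{14 − 2} = 56693912375296 labelled spanning trees.
For each such spanning tree H, let X_H = 1 if all 13 edges of H are present in G. Then P[X_H = 1] = p^{13} = (4/7)^{13} = 67108864/96889010407.
Summing the indicators: E[X] = Σ_H E[X_H] = 56693912375296 · p^{13} = 56693912375296 · 67108864/96889010407 = 274877906944/7.
Numerically: E[X] ≈ 3.9268e+10.

E[X] = 56693912375296 · (4/7)^{13} = 274877906944/7 ≈ 3.9268e+10.


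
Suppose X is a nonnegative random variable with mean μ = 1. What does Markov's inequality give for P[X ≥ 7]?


μ = E[X] = 1, a = 7.
Markov: P[X ≥ 7] ≤ μ/a = (1)/7 = 1/7.
Numerically: ≈ 0.142857.
(Since a = 7 > μ = 1.000000, the bound 1/7 is < 1 and informative.)

P[X ≥ 7] ≤ 1/7 ≈ 0.142857.


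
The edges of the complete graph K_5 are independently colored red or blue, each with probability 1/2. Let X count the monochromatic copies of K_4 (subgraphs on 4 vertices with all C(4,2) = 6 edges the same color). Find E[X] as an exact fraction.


Let X = Σ_S X_S over the C(5, 4) = 5 subsets S of size 4, where X_S = 1 if the K_4 on S is monochromatic.
For a fixed S, the K_4 on S has C(4, 2) = 6 edges. P[all 6 edges red] = (1/2)^6, and likewise for blue, so P[monochromatic] = 2·(1/2)^6 = 2^{1 − 6} = 1/32.
By linearity of expectation: E[X] = C(5, 4) · 2^{1 − 6} = 5 · 1/32 = 5/32.
Numerically: E[X] ≈ 0.15625.

E[X] = C(5,4)·2^(1−C(4,2)) = 5/32 ≈ 0.15625.


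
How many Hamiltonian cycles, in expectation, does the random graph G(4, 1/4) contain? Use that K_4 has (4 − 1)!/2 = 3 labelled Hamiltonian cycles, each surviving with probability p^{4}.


K_4 has (4 − 1)!/2 = 3 labelled Hamiltonian cycles.
For each such Hamiltonian cycle H, let X_H = 1 if all 4 edges of H are present in G. Then P[X_H = 1] = p^{4} = (1/4)^{4} = 1/256.
Summing the indicators: E[X] = Σ_H E[X_H] = 3 · p^{4} = 3 · 1/256 = 3/256.
Numerically: E[X] ≈ 0.011719.

E[X] = 3 · (1/4)^{4} = 3/256 ≈ 0.011719.


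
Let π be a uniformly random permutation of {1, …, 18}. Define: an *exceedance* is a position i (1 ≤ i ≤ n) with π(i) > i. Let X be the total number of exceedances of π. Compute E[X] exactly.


Write X = Σ_{i=1}^{18} X_i, where X_i = 1_{π(i) > i}.
For each fixed i, π(i) is uniform over {1, …, 18} (marginal of a uniform permutation), so P[π(i) > i] = (n − i)/n. Summing: Σ_{i=1}^{18} (n − i)/n = (0 + 1 + … + 17)/18 = 18(18 − 1)/(2·18) = (18 − 1)/2.
Hence E[X] = Σ_{i=1}^{18} (18 − i)/18 = 17/2 ≈ 8.500000.

E[X] = 17/2 = 8.500000.


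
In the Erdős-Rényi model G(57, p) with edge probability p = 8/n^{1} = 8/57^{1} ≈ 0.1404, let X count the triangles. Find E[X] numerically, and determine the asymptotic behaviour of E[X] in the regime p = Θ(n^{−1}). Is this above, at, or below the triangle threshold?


Number of potential triangles: C(57, 3) = 29260.
Each occurs with probability p³ ≈ (0.1404)³ ≈ 2.764683e-03.
By linearity: E[X] = C(57, 3)·p³ ≈ 29260 · 2.764683e-03 ≈ 80.8946.
Here α = 1, so p = 8/n is exactly at the triangle threshold p ~ 1/n. Asymptotically E[X] → c³/6 = 8³/6 = 256/3 ≈ 85.3333, a bounded constant. In this regime the triangle count is asymptotically Poisson(c³/6).

E[X] ≈ 80.8946; in regime p = Θ(1/n^{1}) E[X] stays bounded (at the triangle threshold p ~ 1/n).


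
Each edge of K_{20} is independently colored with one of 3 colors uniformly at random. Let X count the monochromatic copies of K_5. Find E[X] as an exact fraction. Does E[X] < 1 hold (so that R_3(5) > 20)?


E[X] = C(20, 5) · 3^{1 − 10} = 15504 · 3^{−9} = 15504/19683.
As a reduced fraction: E[X] = 5168/6561 ≈ 0.78768.
Is E[X] < 1? YES.
Since E[X] < 1, there exists a 3-coloring of K_{20} with no monochromatic K_5; hence R_3(5) > 20.

E[X] = 5168/6561 ≈ 0.78768; E[X] < 1, so R_3(5) > 20.


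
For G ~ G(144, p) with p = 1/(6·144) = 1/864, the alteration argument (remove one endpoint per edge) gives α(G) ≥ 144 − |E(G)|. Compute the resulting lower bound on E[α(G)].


E[|E(G)|] = C(144, 2)·p = 10296 · (1/864) = 143/12.
E[α(G)] ≥ n − E[|E(G)|] = 144 − 143/12 = 1585/12.
Numerically: ≈ 132.08333.
(This is only a lower bound; the true E[α(G)] may be larger.)

E[α(G)] ≥ 1585/12 ≈ 132.08333.


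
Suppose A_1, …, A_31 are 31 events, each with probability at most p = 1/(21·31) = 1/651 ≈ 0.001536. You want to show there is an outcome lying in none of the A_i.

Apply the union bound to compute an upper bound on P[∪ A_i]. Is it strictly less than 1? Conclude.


Union bound: P[∪_{i=1}^{31} A_i] ≤ Σ_i P[A_i] ≤ 31·p = 31·(1/651) = 1/21.
Numerically: 1/21 ≈ 0.047619.
Is 1/21 < 1? YES.
Since P[∪ A_i] ≤ 1/21 < 1, the complement has P[∩ A_i^c] ≥ 1 − 1/21 = 20/21 > 0, so some outcome avoids every A_i.

31·p = 1/21 ≈ 0.047619; existence CERTIFIED by the union bound.


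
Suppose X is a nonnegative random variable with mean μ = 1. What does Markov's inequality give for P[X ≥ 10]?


μ = E[X] = 1, a = 10.
Markov: P[X ≥ 10] ≤ μ/a = (1)/10 = 1/10.
Numerically: ≈ 0.100.
(Since a = 10 > μ = 1.000, the bound 1/10 is < 1 and informative.)

P[X ≥ 10] ≤ 1/10 ≈ 0.100.


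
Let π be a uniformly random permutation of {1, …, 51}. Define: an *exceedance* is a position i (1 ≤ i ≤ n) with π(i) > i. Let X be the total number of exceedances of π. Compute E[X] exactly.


Write X = Σ_{i=1}^{51} X_i, where X_i = 1_{π(i) > i}.
For each fixed i, π(i) is uniform over {1, …, 51} (marginal of a uniform permutation), so P[π(i) > i] = (n − i)/n. Summing: Σ_{i=1}^{51} (n − i)/n = (0 + 1 + … + 50)/51 = 51(51 − 1)/(2·51) = (51 − 1)/2.
Hence E[X] = Σ_{i=1}^{51} (51 − i)/51 = 25 ≈ 25.00000.

E[X] = 25 = 25.00000.


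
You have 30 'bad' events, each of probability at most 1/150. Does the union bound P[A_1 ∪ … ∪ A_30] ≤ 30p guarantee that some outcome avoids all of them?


Union bound: P[∪_{i=1}^{30} A_i] ≤ Σ_i P[A_i] ≤ 30·p = 30·(1/150) = 1/5.
Numerically: 1/5 ≈ 0.20000.
Is 1/5 < 1? YES.
Since P[∪ A_i] ≤ 1/5 < 1, the complement has P[∩ A_i^c] ≥ 1 − 1/5 = 4/5 > 0, so some outcome avoids every A_i.

30·p = 1/5 ≈ 0.20000; existence CERTIFIED by the union bound.


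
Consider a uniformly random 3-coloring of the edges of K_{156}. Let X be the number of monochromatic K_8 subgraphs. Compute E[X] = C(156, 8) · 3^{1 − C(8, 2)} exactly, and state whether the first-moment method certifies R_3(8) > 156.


E[X] = C(156, 8) · 3^{1 − 28} = 7248464019225 · 3^{−27} = 7248464019225/7625597484987.
As a reduced fraction: E[X] = 805384891025/847288609443 ≈ 0.95054.
Is E[X] < 1? YES.
Since E[X] < 1, there exists a 3-coloring of K_{156} with no monochromatic K_8; hence R_3(8) > 156.

E[X] = 805384891025/847288609443 ≈ 0.95054; E[X] < 1, so R_3(8) > 156.


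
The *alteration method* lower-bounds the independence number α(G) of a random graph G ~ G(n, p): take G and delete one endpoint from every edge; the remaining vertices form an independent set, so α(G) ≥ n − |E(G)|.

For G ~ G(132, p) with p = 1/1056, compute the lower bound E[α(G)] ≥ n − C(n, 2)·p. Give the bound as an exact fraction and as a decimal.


E[|E(G)|] = C(132, 2)·p = 8646 · (1/1056) = 131/16.
E[α(G)] ≥ n − E[|E(G)|] = 132 − 131/16 = 1981/16.
Numerically: ≈ 123.812500.
(This is only a lower bound; the true E[α(G)] may be larger.)

E[α(G)] ≥ 1981/16 ≈ 123.812500.


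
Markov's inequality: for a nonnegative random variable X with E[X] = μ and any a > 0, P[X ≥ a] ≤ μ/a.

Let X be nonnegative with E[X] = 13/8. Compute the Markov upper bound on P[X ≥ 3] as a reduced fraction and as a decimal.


μ = E[X] = 13/8, a = 3.
Markov: P[X ≥ 3] ≤ μ/a = (13/8)/3 = 13/24.
Numerically: ≈ 0.542.
(Since a = 3 > μ = 1.625, the bound 13/24 is < 1 and informative.)

P[X ≥ 3] ≤ 13/24 ≈ 0.542.


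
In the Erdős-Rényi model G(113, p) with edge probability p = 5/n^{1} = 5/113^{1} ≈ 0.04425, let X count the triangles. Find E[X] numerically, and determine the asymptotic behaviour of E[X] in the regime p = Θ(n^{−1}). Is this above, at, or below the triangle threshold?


Number of potential triangles: C(113, 3) = 234136.
Each occurs with probability p³ ≈ (0.04425)³ ≈ 8.663127e-05.
By linearity: E[X] = C(113, 3)·p³ ≈ 234136 · 8.663127e-05 ≈ 20.2835.
Here α = 1, so p = 5/n is exactly at the triangle threshold p ~ 1/n. Asymptotically E[X] → c³/6 = 5³/6 = 125/6 ≈ 20.8333, a bounded constant. In this regime the triangle count is asymptotically Poisson(c³/6).

E[X] ≈ 20.2835; in regime p = Θ(1/n^{1}) E[X] stays bounded (at the triangle threshold p ~ 1/n).


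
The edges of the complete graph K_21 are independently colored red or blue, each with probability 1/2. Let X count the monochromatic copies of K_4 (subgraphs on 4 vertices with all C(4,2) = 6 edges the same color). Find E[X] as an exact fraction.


Let X = Σ_S X_S over the C(21, 4) = 5985 subsets S of size 4, where X_S = 1 if the K_4 on S is monochromatic.
For a fixed S, the K_4 on S has C(4, 2) = 6 edges. P[all 6 edges red] = (1/2)^6, and likewise for blue, so P[monochromatic] = 2·(1/2)^6 = 2^{1 − 6} = 1/32.
By linearity: E[X] = C(21, 4) · 2^{1 − 6} = 5985 · 1/32 = 5985/32.
Numerically: E[X] ≈ 187.03125.

E[X] = C(21,4)·2^(1−C(4,2)) = 5985/32 ≈ 187.03125.


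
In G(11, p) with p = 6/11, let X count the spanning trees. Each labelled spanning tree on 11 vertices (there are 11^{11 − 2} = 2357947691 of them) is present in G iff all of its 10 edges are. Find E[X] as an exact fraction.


K_11 has 11^{11 − 2} = 2357947691 labelled spanning trees.
For each such spanning tree H, let X_H = 1 if all 10 edges of H are present in G. Then P[X_H = 1] = p^{10} = (6/11)^{10} = 60466176/25937424601.
By linearity: E[X] = Σ_H E[X_H] = 2357947691 · p^{10} = 2357947691 · 60466176/25937424601 = 60466176/11.
Numerically: E[X] ≈ 5.5e+06.

E[X] = 2357947691 · (6/11)^{10} = 60466176/11 ≈ 5.5e+06.


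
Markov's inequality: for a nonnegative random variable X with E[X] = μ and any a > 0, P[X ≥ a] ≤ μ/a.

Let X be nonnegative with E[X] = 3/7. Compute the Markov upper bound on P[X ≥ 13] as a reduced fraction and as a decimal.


μ = E[X] = 3/7, a = 13.
Markov: P[X ≥ 13] ≤ μ/a = (3/7)/13 = 3/91.
Numerically: ≈ 0.0330.
(Since a = 13 > μ = 0.4286, the bound 3/91 is < 1 and informative.)

P[X ≥ 13] ≤ 3/91 ≈ 0.0330.


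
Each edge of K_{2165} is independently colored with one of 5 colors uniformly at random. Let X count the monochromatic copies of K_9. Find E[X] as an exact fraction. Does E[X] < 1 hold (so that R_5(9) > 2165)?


E[X] = C(2165, 9) · 5^{1 − 36} = 2832220612024886803272630 · 5^{−35} = 2832220612024886803272630/2910383045673370361328125.
As a reduced fraction: E[X] = 566444122404977360654526/582076609134674072265625 ≈ 0.973.
Is E[X] < 1? YES.
Since E[X] < 1, there exists a 5-coloring of K_{2165} with no monochromatic K_9; hence R_5(9) > 2165.

E[X] = 566444122404977360654526/582076609134674072265625 ≈ 0.973; E[X] < 1, so R_5(9) > 2165.


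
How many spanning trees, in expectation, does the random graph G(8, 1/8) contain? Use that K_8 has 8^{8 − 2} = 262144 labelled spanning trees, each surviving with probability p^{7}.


K_8 has 8^{8 − 2} = 262144 labelled spanning trees.
For each such spanning tree H, let X_H = 1 if all 7 edges of H are present in G. Then P[X_H = 1] = p^{7} = (1/8)^{7} = 1/2097152.
By linearity of expectation: E[X] = Σ_H E[X_H] = 262144 · p^{7} = 262144 · 1/2097152 = 1/8.
Numerically: E[X] ≈ 0.125.

E[X] = 262144 · (1/8)^{7} = 1/8 ≈ 0.125.


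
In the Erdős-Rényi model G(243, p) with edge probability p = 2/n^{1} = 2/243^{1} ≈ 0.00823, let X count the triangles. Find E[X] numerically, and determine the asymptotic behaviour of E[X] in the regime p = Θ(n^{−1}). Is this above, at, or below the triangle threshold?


Number of potential triangles: C(243, 3) = 2362041.
Each occurs with probability p³ ≈ (0.00823)³ ≈ 5.575338e-07.
By linearity: E[X] = C(243, 3)·p³ ≈ 2362041 · 5.575338e-07 ≈ 1.3169.
Here α = 1, so p = 2/n is exactly at the triangle threshold p ~ 1/n. Asymptotically E[X] → c³/6 = 2³/6 = 4/3 ≈ 1.3333, a bounded constant. In this regime the triangle count is asymptotically Poisson(c³/6).

E[X] ≈ 1.3169; in regime p = Θ(1/n^{1}) E[X] stays bounded (at the triangle threshold p ~ 1/n).


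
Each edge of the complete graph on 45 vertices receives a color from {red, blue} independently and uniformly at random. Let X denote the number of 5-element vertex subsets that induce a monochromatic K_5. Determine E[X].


Let X = Σ_S X_S over the C(45, 5) = 1221759 subsets S of size 5, where X_S = 1 if the K_5 on S is monochromatic.
For a fixed S, the K_5 on S has C(5, 2) = 10 edges. P[all 10 edges red] = (1/2)^10, and likewise for blue, so P[monochromatic] = 2·(1/2)^10 = 2^{1 − 10} = 1/512.
By linearity: E[X] = C(45, 5) · 2^{1 − 10} = 1221759 · 1/512 = 1221759/512.
Numerically: E[X] ≈ 2386.24805.

E[X] = C(45,5)·2^(1−C(5,2)) = 1221759/512 ≈ 2386.24805.


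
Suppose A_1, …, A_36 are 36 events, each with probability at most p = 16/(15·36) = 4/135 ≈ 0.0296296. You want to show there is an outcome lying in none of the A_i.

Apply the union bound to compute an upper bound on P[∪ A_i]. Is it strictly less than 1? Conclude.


Union bound: P[∪_{i=1}^{36} A_i] ≤ Σ_i P[A_i] ≤ 36·p = 36·(4/135) = 16/15.
Numerically: 16/15 ≈ 1.0666667.
Is 16/15 < 1? NO.
Since the bound 16/15 is ≥ 1, the union bound is uninformative here; it does NOT by itself certify existence.

36·p = 16/15 ≈ 1.0666667; existence NOT certified by the union bound.


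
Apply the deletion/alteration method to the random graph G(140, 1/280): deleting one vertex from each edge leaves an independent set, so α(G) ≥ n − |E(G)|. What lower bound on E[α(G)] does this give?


E[|E(G)|] = C(140, 2)·p = 9730 · (1/280) = 139/4.
E[α(G)] ≥ n − E[|E(G)|] = 140 − 139/4 = 421/4.
Numerically: ≈ 105.25000.
(This is only a lower bound; the true E[α(G)] may be larger.)

E[α(G)] ≥ 421/4 ≈ 105.25000.


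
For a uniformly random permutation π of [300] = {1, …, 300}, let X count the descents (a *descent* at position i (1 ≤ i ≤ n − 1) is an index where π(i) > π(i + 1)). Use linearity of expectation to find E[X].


Write X = Σ X_I over i = 1, …, 299, with X_I the indicator of one descent.
There are 299 indicators.
For each fixed i, the pair (π(i), π(i+1)) is a uniformly random ordered pair of distinct values from {1, …, 300}; by symmetry P[π(i) > π(i+1)] = 1/2.
By linearity: E[X] = 299 · (1/2) = (300 − 1) · (1/2) = 299/2 ≈ 149.50000.

E[X] = 299/2 = 149.50000.


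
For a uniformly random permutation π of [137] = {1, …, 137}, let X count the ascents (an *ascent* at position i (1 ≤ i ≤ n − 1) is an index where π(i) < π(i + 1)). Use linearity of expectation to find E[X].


Write X = Σ X_I over i = 1, …, 136, with X_I the indicator of one ascent.
There are 136 indicators.
For each fixed i, the pair (π(i), π(i+1)) is a uniformly random ordered pair of distinct values from {1, …, 137}; by symmetry P[π(i) < π(i+1)] = 1/2.
By linearity: E[X] = 136 · (1/2) = (137 − 1) · (1/2) = 68 ≈ 68.00000.

E[X] = 68 = 68.00000.
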